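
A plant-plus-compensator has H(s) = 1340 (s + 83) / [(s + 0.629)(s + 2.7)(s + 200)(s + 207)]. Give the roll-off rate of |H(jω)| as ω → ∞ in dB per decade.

With 1 zero and 4 poles, the high-frequency asymptotic slope is 20 × (1 − 4) = -60 dB/decade.

-60 dB/decade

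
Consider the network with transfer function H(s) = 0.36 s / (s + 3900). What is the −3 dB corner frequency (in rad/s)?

3900 rad/s

For a single-pole high-pass, the −3 dB point is at the pole: ω = 3900 rad/s.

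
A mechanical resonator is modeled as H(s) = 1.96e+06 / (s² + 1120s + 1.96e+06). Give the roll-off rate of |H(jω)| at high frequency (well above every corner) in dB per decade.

With 0 zeros and 2 poles, the high-frequency asymptotic slope is 20 × (0 − 2) = -40 dB/decade.

-40 dB/decade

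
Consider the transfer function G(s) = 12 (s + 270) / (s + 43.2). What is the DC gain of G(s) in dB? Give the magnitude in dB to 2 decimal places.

37.50 dB

G(0) = 12 × 270 / 43.2 = 75
20 log₁₀(75) = 37.501 dB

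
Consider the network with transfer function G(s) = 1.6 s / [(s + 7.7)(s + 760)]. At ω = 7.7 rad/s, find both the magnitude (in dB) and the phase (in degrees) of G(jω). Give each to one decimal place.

|j7.7| = 7.7
|j7.7 + 7.7| = √(7.7² + 7.7²) = 10.89
|j7.7 + 760| = √(7.7² + 760²) = 760
|G(j7.7)| = 1.6 × 7.7 / (10.89 × 760) = 0.0014886
20 log₁₀(0.0014886) = -56.54 dB
∠(j7.7) = 90.00°
∠(j7.7 + 7.7) = arctan(7.7/7.7) = 45.00°
∠(j7.7 + 760) = arctan(7.7/760) = 0.58°
∠G(j7.7) = 90.00° − (45.00° + 0.58°) = 44.42°

|G| = -56.5 dB, ∠G = 44.4°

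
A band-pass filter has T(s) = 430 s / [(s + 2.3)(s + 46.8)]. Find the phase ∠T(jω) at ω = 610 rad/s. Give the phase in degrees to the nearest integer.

-85 deg

∠(j610) = 90.00°
∠(j610 + 2.3) = arctan(610/2.3) = 89.78°
∠(j610 + 46.8) = arctan(610/46.8) = 85.61°
∠T(j610) = 90.00° − (89.78° + 85.61°) = -85.40°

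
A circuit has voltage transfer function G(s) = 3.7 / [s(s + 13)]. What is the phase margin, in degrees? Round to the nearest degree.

89 deg

Gain crossover: |G(jω)| = 1 at ω ≈ 0.285 rad/sec.
∠G(j0.285) = −90° − arctan(0.285/13) ≈ -91.25°
PM = 180° + (-91.25°) = 88.75°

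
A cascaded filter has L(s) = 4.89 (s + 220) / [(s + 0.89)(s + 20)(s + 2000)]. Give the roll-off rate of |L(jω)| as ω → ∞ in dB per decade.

With 1 zero and 3 poles, the high-frequency asymptotic slope is 20 × (1 − 3) = -40 dB/decade.

-40 dB/decade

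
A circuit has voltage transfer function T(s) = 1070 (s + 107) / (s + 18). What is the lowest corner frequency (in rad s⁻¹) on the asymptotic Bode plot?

18 rad s⁻¹

Break frequencies occur at each pole and zero magnitude: 18 rad s⁻¹, 107 rad s⁻¹.
The lowest is 18 rad s⁻¹.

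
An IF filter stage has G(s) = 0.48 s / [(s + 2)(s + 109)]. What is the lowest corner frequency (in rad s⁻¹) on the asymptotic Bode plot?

2 rad s⁻¹

Break frequencies occur at each pole and zero magnitude: 2 rad s⁻¹, 109 rad s⁻¹.
The lowest is 2 rad s⁻¹.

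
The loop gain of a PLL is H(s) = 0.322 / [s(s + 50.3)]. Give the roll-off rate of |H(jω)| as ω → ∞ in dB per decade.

-40 dB/decade

With 0 zeros and 2 poles, the high-frequency asymptotic slope is 20 × (0 − 2) = -40 dB/decade.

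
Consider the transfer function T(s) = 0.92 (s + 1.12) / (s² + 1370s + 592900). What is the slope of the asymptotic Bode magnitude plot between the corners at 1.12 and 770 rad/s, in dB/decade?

In this band the factors already past their corner are: zero at 1.12; net slope = 20 dB/decade.

20 dB/decade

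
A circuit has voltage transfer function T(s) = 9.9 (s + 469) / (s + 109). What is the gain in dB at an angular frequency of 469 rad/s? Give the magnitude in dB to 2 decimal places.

22.69 dB

|j469 + 469| = √(469² + 469²) = 663.3
|j469 + 109| = √(469² + 109²) = 481.5
|T(j469)| = 9.9 × 663.3 / 481.5 = 13.637
20 log₁₀(13.637) = 22.695 dB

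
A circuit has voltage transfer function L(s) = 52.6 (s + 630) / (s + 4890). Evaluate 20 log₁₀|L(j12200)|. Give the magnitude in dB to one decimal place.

33.8 dB

|j12200 + 630| = √(12200² + 630²) = 1.222e+04
|j12200 + 4890| = √(12200² + 4890²) = 1.314e+04
|L(j12200)| = 52.6 × 1.222e+04 / 1.314e+04 = 48.889
20 log₁₀(48.889) = 33.78 dB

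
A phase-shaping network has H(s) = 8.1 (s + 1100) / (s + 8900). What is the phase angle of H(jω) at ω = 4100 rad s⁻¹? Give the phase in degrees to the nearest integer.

∠(j4100 + 1100) = arctan(4100/1100) = 74.98°
∠(j4100 + 8900) = arctan(4100/8900) = 24.73°
∠H(j4100) = 74.98° − 24.73° = 50.25°

50°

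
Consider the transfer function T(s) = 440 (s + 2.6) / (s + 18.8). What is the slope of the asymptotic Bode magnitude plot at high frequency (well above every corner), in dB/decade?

0 dB/decade

With 1 zero and 1 pole, the high-frequency asymptotic slope is 20 × (1 − 1) = 0 dB/decade.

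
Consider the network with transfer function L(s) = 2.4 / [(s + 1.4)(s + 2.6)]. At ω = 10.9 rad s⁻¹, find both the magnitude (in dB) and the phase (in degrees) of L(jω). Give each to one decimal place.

|j10.9 + 1.4| = √(10.9² + 1.4²) = 10.99
|j10.9 + 2.6| = √(10.9² + 2.6²) = 11.21
|L(j10.9)| = 2.4 / (10.99 × 11.21) = 0.019489
20 log₁₀(0.019489) = -34.20 dB
∠(j10.9 + 1.4) = arctan(10.9/1.4) = 82.68°
∠(j10.9 + 2.6) = arctan(10.9/2.6) = 76.58°
∠L(j10.9) = − (82.68° + 76.58°) = -159.26°

|L| = -34.2 dB, ∠L = -159.3°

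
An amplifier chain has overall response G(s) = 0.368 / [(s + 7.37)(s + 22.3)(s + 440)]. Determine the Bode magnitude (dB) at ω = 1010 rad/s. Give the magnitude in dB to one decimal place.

-189.7 dB

|j1010 + 7.37| = √(1010² + 7.37²) = 1010
|j1010 + 22.3| = √(1010² + 22.3²) = 1010
|j1010 + 440| = √(1010² + 440²) = 1102
|G(j1010)| = 0.368 / (1010 × 1010 × 1102) = 3.2736e-10
20 log₁₀(3.2736e-10) = -189.70 dB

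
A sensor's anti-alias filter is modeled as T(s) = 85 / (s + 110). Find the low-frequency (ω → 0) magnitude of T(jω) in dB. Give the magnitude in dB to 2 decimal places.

T(0) = 85 / 110 = 0.77273
20 log₁₀(0.77273) = -2.239 dB

-2.24 dB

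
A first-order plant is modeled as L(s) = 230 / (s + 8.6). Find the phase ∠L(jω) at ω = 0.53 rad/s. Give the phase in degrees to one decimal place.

∠(j0.53 + 8.6) = arctan(0.53/8.6) = 3.53°
∠L(j0.53) = −3.53° = -3.53°

-3.5°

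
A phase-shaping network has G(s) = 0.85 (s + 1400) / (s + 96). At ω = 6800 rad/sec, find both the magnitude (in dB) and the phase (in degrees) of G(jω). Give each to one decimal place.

|j6800 + 1400| = √(6800² + 1400²) = 6943
|j6800 + 96| = √(6800² + 96²) = 6801
|G(j6800)| = 0.85 × 6943 / 6801 = 0.86774
20 log₁₀(0.86774) = -1.23 dB
∠(j6800 + 1400) = arctan(6800/1400) = 78.37°
∠(j6800 + 96) = arctan(6800/96) = 89.19°
∠G(j6800) = 78.37° − 89.19° = -10.82°

|G| = -1.2 dB, ∠G = -10.8°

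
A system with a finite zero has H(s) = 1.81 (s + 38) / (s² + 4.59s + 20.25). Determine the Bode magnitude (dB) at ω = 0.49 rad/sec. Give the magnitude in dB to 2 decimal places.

10.67 dB

|j0.49 + 38| = √(0.49² + 38²) = 38
|(j0.49)² + 4.59(j0.49) + 20.25| = |20.01 + j2.2491| = 20.14
|H(j0.49)| = 1.81 × 38 / 20.14 = 3.4161
20 log₁₀(3.4161) = 10.671 dB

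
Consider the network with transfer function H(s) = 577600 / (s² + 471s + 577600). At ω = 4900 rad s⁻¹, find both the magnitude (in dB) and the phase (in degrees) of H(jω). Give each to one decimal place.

|(j4900)² + 471(j4900) + 577600| = |-2.3432e+07 + j2.3079e+06| = 2.355e+07
|H(j4900)| = 577600 / 2.355e+07 = 0.024531
20 log₁₀(0.024531) = -32.21 dB
∠[(j4900)² + 471(j4900) + 577600] = ∠[-2.3432e+07 + j2.3079e+06] = 174.37°
∠H(j4900) = −174.37° = -174.37°

|H| = -32.2 dB, ∠H = -174.4°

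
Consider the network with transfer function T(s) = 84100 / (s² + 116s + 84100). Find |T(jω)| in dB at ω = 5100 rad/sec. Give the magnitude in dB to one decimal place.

|(j5100)² + 116(j5100) + 84100| = |-2.5926e+07 + j5.916e+05| = 2.593e+07
|T(j5100)| = 84100 / 2.593e+07 = 0.003243
20 log₁₀(0.003243) = -49.78 dB

-49.8 dB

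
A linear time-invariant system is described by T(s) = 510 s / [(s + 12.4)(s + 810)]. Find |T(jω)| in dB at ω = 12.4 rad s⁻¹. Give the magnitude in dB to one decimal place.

|j12.4| = 12.4
|j12.4 + 12.4| = √(12.4² + 12.4²) = 17.54
|j12.4 + 810| = √(12.4² + 810²) = 810.1
|T(j12.4)| = 510 × 12.4 / (17.54 × 810.1) = 0.44516
20 log₁₀(0.44516) = -7.03 dB

-7.0 dB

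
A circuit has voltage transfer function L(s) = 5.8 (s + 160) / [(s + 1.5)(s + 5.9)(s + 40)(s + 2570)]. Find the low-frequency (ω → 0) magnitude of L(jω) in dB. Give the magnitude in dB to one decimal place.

L(0) = 5.8 × 160 / (1.5 × 5.9 × 40 × 2570) = 0.00102
20 log₁₀(0.00102) = -59.83 dB

-59.8 dB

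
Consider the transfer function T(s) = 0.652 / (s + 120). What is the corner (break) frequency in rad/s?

120 rad/s

The single real pole at s = −120 gives a corner at ω = 120 rad/s.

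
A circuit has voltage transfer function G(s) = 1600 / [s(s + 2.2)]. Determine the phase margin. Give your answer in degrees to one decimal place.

Gain crossover: |G(jω)| = 1 at ω ≈ 40 rad/sec.
∠G(j40) = −90° − arctan(40/2.2) ≈ -176.85°
PM = 180° + (-176.85°) = 3.15°

3.2°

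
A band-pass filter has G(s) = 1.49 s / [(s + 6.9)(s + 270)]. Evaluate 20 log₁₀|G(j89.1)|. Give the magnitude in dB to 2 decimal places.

-45.64 dB

|j89.1| = 89.1
|j89.1 + 6.9| = √(89.1² + 6.9²) = 89.37
|j89.1 + 270| = √(89.1² + 270²) = 284.3
|G(j89.1)| = 1.49 × 89.1 / (89.37 × 284.3) = 0.0052249
20 log₁₀(0.0052249) = -45.638 dB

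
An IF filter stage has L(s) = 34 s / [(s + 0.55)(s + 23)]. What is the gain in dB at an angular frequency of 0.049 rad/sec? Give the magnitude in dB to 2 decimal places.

-17.64 dB

|j0.049| = 0.049
|j0.049 + 0.55| = √(0.049² + 0.55²) = 0.5522
|j0.049 + 23| = √(0.049² + 23²) = 23
|L(j0.049)| = 34 × 0.049 / (0.5522 × 23) = 0.13118
20 log₁₀(0.13118) = -17.643 dB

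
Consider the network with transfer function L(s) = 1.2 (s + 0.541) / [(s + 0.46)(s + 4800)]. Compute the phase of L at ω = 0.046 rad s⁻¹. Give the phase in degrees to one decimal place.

∠(j0.046 + 0.541) = arctan(0.046/0.541) = 4.86°
∠(j0.046 + 0.46) = arctan(0.046/0.46) = 5.71°
∠(j0.046 + 4800) = arctan(0.046/4800) = 0.00°
∠L(j0.046) = 4.86° − (5.71° + 0.00°) = -0.85°

-0.9°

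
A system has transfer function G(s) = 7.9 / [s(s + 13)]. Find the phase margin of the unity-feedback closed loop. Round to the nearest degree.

Gain crossover: |G(jω)| = 1 at ω ≈ 0.607 rad s⁻¹.
∠G(j0.607) = −90° − arctan(0.607/13) ≈ -92.67°
PM = 180° + (-92.67°) = 87.33°

87°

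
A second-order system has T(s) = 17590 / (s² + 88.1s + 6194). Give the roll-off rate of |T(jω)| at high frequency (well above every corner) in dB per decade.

-40 dB/decade

With 0 zeros and 2 poles, the high-frequency asymptotic slope is 20 × (0 − 2) = -40 dB/decade.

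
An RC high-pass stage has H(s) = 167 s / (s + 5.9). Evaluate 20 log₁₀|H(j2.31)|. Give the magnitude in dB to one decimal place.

|j2.31| = 2.31
|j2.31 + 5.9| = √(2.31² + 5.9²) = 6.336
|H(j2.31)| = 167 × 2.31 / 6.336 = 60.885
20 log₁₀(60.885) = 35.69 dB

35.7 dB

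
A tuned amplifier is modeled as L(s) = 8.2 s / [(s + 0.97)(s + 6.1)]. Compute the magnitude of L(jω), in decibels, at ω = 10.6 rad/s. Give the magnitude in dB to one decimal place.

|j10.6| = 10.6
|j10.6 + 0.97| = √(10.6² + 0.97²) = 10.64
|j10.6 + 6.1| = √(10.6² + 6.1²) = 12.23
|L(j10.6)| = 8.2 × 10.6 / (10.64 × 12.23) = 0.6677
20 log₁₀(0.6677) = -3.51 dB

-3.5 dB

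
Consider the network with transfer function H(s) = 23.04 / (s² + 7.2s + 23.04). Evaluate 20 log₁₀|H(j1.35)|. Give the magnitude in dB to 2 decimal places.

|(j1.35)² + 7.2(j1.35) + 23.04| = |21.217 + j9.72| = 23.34
|H(j1.35)| = 23.04 / 23.34 = 0.98723
20 log₁₀(0.98723) = -0.112 dB

-0.11 dB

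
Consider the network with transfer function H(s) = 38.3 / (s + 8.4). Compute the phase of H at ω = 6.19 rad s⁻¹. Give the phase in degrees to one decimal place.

∠(j6.19 + 8.4) = arctan(6.19/8.4) = 36.39°
∠H(j6.19) = −36.39° = -36.39°

-36.4°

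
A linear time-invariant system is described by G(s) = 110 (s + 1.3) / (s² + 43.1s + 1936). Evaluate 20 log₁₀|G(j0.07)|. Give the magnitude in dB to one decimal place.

-22.6 dB

|j0.07 + 1.3| = √(0.07² + 1.3²) = 1.302
|(j0.07)² + 43.1(j0.07) + 1936| = |1936 + j3.017| = 1936
|G(j0.07)| = 110 × 1.302 / 1936 = 0.073971
20 log₁₀(0.073971) = -22.62 dB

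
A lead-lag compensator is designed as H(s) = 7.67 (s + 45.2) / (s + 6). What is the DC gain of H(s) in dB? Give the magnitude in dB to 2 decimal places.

H(0) = 7.67 × 45.2 / 6 = 57.781
20 log₁₀(57.781) = 35.236 dB

35.24 dB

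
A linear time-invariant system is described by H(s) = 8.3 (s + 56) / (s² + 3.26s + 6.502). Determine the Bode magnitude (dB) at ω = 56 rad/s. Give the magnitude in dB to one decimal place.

-13.6 dB

|j56 + 56| = √(56² + 56²) = 79.2
|(j56)² + 3.26(j56) + 6.502| = |-3129.5 + j182.56| = 3135
|H(j56)| = 8.3 × 79.2 / 3135 = 0.20969
20 log₁₀(0.20969) = -13.57 dB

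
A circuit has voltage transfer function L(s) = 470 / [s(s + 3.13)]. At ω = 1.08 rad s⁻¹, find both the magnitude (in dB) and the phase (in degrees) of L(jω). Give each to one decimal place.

|L| = 42.4 dB, ∠L = -109.0°

|j1.08 + 3.13| = √(1.08² + 3.13²) = 3.311
|j1.08| = 1.08
|L(j1.08)| = 470 / (3.311 × 1.08) = 131.43
20 log₁₀(131.43) = 42.37 dB
∠(j1.08 + 3.13) = arctan(1.08/3.13) = 19.04°
∠(j1.08) = 90.00°
∠L(j1.08) = − (19.04° + 90.00°) = -109.04°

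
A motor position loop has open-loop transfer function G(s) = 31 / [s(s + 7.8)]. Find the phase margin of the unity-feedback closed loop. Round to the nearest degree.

Gain crossover: |G(jω)| = 1 at ω ≈ 3.61 rad/s.
∠G(j3.61) = −90° − arctan(3.61/7.8) ≈ -114.82°
PM = 180° + (-114.82°) = 65.18°

65 deg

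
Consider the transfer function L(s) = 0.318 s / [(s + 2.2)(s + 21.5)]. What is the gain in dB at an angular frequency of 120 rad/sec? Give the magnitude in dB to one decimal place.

-51.7 dB

|j120| = 120
|j120 + 2.2| = √(120² + 2.2²) = 120
|j120 + 21.5| = √(120² + 21.5²) = 121.9
|L(j120)| = 0.318 × 120 / (120 × 121.9) = 0.002608
20 log₁₀(0.002608) = -51.67 dB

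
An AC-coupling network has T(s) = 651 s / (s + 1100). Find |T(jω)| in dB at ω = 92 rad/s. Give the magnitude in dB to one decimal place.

34.7 dB

|j92| = 92
|j92 + 1100| = √(92² + 1100²) = 1104
|T(j92)| = 651 × 92 / 1104 = 54.258
20 log₁₀(54.258) = 34.69 dB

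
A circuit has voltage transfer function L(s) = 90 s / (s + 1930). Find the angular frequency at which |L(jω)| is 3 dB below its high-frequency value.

For a single-pole high-pass, the −3 dB point is at the pole: ω = 1930 rad/s.

1930 rad/s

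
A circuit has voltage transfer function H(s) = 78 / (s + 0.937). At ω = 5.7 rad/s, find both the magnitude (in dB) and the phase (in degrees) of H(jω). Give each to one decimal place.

|H| = 22.6 dB, ∠H = -80.7°

|j5.7 + 0.937| = √(5.7² + 0.937²) = 5.777
|H(j5.7)| = 78 / 5.777 = 13.503
20 log₁₀(13.503) = 22.61 dB
∠(j5.7 + 0.937) = arctan(5.7/0.937) = 80.66°
∠H(j5.7) = −80.66° = -80.66°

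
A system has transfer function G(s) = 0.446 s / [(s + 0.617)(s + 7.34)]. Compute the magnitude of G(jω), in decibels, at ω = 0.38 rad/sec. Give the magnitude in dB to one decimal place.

|j0.38| = 0.38
|j0.38 + 0.617| = √(0.38² + 0.617²) = 0.7246
|j0.38 + 7.34| = √(0.38² + 7.34²) = 7.35
|G(j0.38)| = 0.446 × 0.38 / (0.7246 × 7.35) = 0.031822
20 log₁₀(0.031822) = -29.95 dB

-29.9 dB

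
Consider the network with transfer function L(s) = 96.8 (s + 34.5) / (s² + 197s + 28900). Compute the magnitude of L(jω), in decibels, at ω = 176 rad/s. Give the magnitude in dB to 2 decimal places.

|j176 + 34.5| = √(176² + 34.5²) = 179.3
|(j176)² + 197(j176) + 28900| = |-2076 + j34672| = 3.473e+04
|L(j176)| = 96.8 × 179.3 / 3.473e+04 = 0.49983
20 log₁₀(0.49983) = -6.024 dB

-6.02 dB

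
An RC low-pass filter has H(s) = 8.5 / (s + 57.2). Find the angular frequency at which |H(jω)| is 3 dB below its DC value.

For a single-pole low-pass, the −3 dB point is at the pole: ω = 57.2 rad s⁻¹.

57.2 rad s⁻¹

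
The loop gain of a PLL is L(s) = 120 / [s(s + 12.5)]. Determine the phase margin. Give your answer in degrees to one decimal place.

Gain crossover: |L(jω)| = 1 at ω ≈ 8.07 rad/sec.
∠L(j8.07) = −90° − arctan(8.07/12.5) ≈ -122.83°
PM = 180° + (-122.83°) = 57.17°

57.2 deg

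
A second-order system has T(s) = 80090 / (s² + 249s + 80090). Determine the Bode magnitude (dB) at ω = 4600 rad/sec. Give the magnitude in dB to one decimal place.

|(j4600)² + 249(j4600) + 80090| = |-2.108e+07 + j1.1454e+06| = 2.111e+07
|T(j4600)| = 80090 / 2.111e+07 = 0.0037938
20 log₁₀(0.0037938) = -48.42 dB

-48.4 dB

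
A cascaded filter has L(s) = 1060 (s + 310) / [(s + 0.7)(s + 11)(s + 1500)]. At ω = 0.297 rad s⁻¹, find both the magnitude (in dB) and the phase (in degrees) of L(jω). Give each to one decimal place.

|j0.297 + 310| = √(0.297² + 310²) = 310
|j0.297 + 0.7| = √(0.297² + 0.7²) = 0.7604
|j0.297 + 11| = √(0.297² + 11²) = 11
|j0.297 + 1500| = √(0.297² + 1500²) = 1500
|L(j0.297)| = 1060 × 310 / (0.7604 × 11 × 1500) = 26.181
20 log₁₀(26.181) = 28.36 dB
∠(j0.297 + 310) = arctan(0.297/310) = 0.05°
∠(j0.297 + 0.7) = arctan(0.297/0.7) = 22.99°
∠(j0.297 + 11) = arctan(0.297/11) = 1.55°
∠(j0.297 + 1500) = arctan(0.297/1500) = 0.01°
∠L(j0.297) = 0.05° − (22.99° + 1.55° + 0.01°) = -24.49°

|L| = 28.4 dB, ∠L = -24.5°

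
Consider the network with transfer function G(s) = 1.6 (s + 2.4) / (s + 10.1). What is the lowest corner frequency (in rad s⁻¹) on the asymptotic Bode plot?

Break frequencies occur at each pole and zero magnitude: 2.4 rad s⁻¹, 10.1 rad s⁻¹.
The lowest is 2.4 rad s⁻¹.

2.4 rad s⁻¹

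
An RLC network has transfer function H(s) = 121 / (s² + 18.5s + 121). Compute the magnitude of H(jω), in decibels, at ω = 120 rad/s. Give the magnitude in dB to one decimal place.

|(j120)² + 18.5(j120) + 121| = |-14279 + j2220| = 1.445e+04
|H(j120)| = 121 / 1.445e+04 = 0.0083734
20 log₁₀(0.0083734) = -41.54 dB

-41.5 dB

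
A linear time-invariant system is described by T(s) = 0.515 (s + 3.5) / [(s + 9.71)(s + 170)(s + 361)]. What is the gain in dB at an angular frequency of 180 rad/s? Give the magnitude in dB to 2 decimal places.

-105.76 dB

|j180 + 3.5| = √(180² + 3.5²) = 180
|j180 + 9.71| = √(180² + 9.71²) = 180.3
|j180 + 170| = √(180² + 170²) = 247.6
|j180 + 361| = √(180² + 361²) = 403.4
|T(j180)| = 0.515 × 180 / (180.3 × 247.6 × 403.4) = 5.15e-06
20 log₁₀(5.15e-06) = -105.764 dB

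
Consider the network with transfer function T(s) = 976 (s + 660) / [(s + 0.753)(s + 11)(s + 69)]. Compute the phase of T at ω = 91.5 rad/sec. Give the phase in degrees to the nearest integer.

∠(j91.5 + 660) = arctan(91.5/660) = 7.89°
∠(j91.5 + 0.753) = arctan(91.5/0.753) = 89.53°
∠(j91.5 + 11) = arctan(91.5/11) = 83.14°
∠(j91.5 + 69) = arctan(91.5/69) = 52.98°
∠T(j91.5) = 7.89° − (89.53° + 83.14° + 52.98°) = -217.76°

-218°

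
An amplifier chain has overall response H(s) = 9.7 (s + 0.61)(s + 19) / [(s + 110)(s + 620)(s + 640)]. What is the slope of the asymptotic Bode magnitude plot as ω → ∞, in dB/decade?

-20 dB/decade

With 2 zeros and 3 poles, the high-frequency asymptotic slope is 20 × (2 − 3) = -20 dB/decade.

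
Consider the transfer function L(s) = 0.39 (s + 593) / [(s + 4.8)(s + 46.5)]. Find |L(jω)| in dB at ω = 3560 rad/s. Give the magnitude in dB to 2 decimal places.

|j3560 + 593| = √(3560² + 593²) = 3609
|j3560 + 4.8| = √(3560² + 4.8²) = 3560
|j3560 + 46.5| = √(3560² + 46.5²) = 3560
|L(j3560)| = 0.39 × 3609 / (3560 × 3560) = 0.00011105
20 log₁₀(0.00011105) = -79.090 dB

-79.09 dB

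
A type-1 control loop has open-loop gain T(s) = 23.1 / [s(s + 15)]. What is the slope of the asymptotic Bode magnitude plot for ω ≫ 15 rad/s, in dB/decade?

With 0 zeros and 2 poles, the high-frequency asymptotic slope is 20 × (0 − 2) = -40 dB/decade.

-40 dB/decade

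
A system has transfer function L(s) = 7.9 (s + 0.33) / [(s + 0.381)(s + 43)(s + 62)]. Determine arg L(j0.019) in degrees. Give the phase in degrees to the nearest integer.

0°

∠(j0.019 + 0.33) = arctan(0.019/0.33) = 3.30°
∠(j0.019 + 0.381) = arctan(0.019/0.381) = 2.85°
∠(j0.019 + 43) = arctan(0.019/43) = 0.03°
∠(j0.019 + 62) = arctan(0.019/62) = 0.02°
∠L(j0.019) = 3.30° − (2.85° + 0.03° + 0.02°) = 0.40°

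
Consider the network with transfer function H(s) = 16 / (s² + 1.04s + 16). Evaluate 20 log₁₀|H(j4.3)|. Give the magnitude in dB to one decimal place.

|(j4.3)² + 1.04(j4.3) + 16| = |-2.49 + j4.472| = 5.118
|H(j4.3)| = 16 / 5.118 = 3.1259
20 log₁₀(3.1259) = 9.90 dB

9.9 dB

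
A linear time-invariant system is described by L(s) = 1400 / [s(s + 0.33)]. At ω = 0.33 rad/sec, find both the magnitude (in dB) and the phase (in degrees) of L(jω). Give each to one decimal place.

|j0.33 + 0.33| = √(0.33² + 0.33²) = 0.4667
|j0.33| = 0.33
|L(j0.33)| = 1400 / (0.4667 × 0.33) = 9090.4
20 log₁₀(9090.4) = 79.17 dB
∠(j0.33 + 0.33) = arctan(0.33/0.33) = 45.00°
∠(j0.33) = 90.00°
∠L(j0.33) = − (45.00° + 90.00°) = -135.00°

|L| = 79.2 dB, ∠L = -135.0°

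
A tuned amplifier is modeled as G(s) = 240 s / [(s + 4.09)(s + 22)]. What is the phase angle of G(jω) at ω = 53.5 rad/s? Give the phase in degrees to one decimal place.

∠(j53.5) = 90.00°
∠(j53.5 + 4.09) = arctan(53.5/4.09) = 85.63°
∠(j53.5 + 22) = arctan(53.5/22) = 67.65°
∠G(j53.5) = 90.00° − (85.63° + 67.65°) = -63.28°

-63.3°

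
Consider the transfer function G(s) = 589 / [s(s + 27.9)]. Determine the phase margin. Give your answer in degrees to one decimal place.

57.5°

Gain crossover: |G(jω)| = 1 at ω ≈ 17.8 rad/sec.
∠G(j17.8) = −90° − arctan(17.8/27.9) ≈ -122.53°
PM = 180° + (-122.53°) = 57.47°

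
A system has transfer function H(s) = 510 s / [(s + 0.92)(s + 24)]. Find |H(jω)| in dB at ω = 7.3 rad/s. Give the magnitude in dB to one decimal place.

26.1 dB

|j7.3| = 7.3
|j7.3 + 0.92| = √(7.3² + 0.92²) = 7.358
|j7.3 + 24| = √(7.3² + 24²) = 25.09
|H(j7.3)| = 510 × 7.3 / (7.358 × 25.09) = 20.171
20 log₁₀(20.171) = 26.09 dB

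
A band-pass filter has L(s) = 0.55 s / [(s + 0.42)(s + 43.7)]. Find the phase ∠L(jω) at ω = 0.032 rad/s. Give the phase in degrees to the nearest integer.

86 deg

∠(j0.032) = 90.00°
∠(j0.032 + 0.42) = arctan(0.032/0.42) = 4.36°
∠(j0.032 + 43.7) = arctan(0.032/43.7) = 0.04°
∠L(j0.032) = 90.00° − (4.36° + 0.04°) = 85.60°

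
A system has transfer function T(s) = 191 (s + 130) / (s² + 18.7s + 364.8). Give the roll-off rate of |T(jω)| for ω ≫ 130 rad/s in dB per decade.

-20 dB/decade

With 1 zero and 2 poles, the high-frequency asymptotic slope is 20 × (1 − 2) = -20 dB/decade.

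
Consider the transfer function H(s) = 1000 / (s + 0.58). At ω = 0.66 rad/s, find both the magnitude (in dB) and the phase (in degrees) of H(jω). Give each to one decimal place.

|j0.66 + 0.58| = √(0.66² + 0.58²) = 0.8786
|H(j0.66)| = 1000 / 0.8786 = 1138.1
20 log₁₀(1138.1) = 61.12 dB
∠(j0.66 + 0.58) = arctan(0.66/0.58) = 48.69°
∠H(j0.66) = −48.69° = -48.69°

|H| = 61.1 dB, ∠H = -48.7 deg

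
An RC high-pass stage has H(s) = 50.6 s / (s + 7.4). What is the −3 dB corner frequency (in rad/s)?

For a single-pole high-pass, the −3 dB point is at the pole: ω = 7.4 rad/s.

7.4 rad/s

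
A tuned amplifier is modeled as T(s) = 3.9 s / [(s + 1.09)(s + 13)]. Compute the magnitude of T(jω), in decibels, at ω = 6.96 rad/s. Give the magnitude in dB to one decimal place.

|j6.96| = 6.96
|j6.96 + 1.09| = √(6.96² + 1.09²) = 7.045
|j6.96 + 13| = √(6.96² + 13²) = 14.75
|T(j6.96)| = 3.9 × 6.96 / (7.045 × 14.75) = 0.2613
20 log₁₀(0.2613) = -11.66 dB

-11.7 dB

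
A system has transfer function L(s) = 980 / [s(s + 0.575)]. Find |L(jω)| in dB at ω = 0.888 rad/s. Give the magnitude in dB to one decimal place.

|j0.888 + 0.575| = √(0.888² + 0.575²) = 1.058
|j0.888| = 0.888
|L(j0.888)| = 980 / (1.058 × 0.888) = 1043.2
20 log₁₀(1043.2) = 60.37 dB

60.4 dB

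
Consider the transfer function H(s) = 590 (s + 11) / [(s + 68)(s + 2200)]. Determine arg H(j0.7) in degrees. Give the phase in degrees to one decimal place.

3.0°

∠(j0.7 + 11) = arctan(0.7/11) = 3.64°
∠(j0.7 + 68) = arctan(0.7/68) = 0.59°
∠(j0.7 + 2200) = arctan(0.7/2200) = 0.02°
∠H(j0.7) = 3.64° − (0.59° + 0.02°) = 3.03°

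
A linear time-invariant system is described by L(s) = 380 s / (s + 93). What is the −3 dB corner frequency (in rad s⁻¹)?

For a single-pole high-pass, the −3 dB point is at the pole: ω = 93 rad s⁻¹.

93 rad s⁻¹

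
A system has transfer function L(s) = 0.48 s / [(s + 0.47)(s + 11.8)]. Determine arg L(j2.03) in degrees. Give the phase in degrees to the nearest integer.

∠(j2.03) = 90.00°
∠(j2.03 + 0.47) = arctan(2.03/0.47) = 76.96°
∠(j2.03 + 11.8) = arctan(2.03/11.8) = 9.76°
∠L(j2.03) = 90.00° − (76.96° + 9.76°) = 3.27°

3°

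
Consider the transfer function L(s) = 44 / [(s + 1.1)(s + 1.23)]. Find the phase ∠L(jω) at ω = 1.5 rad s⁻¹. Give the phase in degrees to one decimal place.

-104.4°

∠(j1.5 + 1.1) = arctan(1.5/1.1) = 53.75°
∠(j1.5 + 1.23) = arctan(1.5/1.23) = 50.65°
∠L(j1.5) = − (53.75° + 50.65°) = -104.39°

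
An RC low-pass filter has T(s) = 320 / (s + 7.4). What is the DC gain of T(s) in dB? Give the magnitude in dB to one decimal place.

32.7 dB

T(0) = 320 / 7.4 = 43.243
20 log₁₀(43.243) = 32.72 dB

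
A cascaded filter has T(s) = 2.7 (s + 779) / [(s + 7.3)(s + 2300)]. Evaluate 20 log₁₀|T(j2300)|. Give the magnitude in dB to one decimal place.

-61.1 dB

|j2300 + 779| = √(2300² + 779²) = 2428
|j2300 + 7.3| = √(2300² + 7.3²) = 2300
|j2300 + 2300| = √(2300² + 2300²) = 3253
|T(j2300)| = 2.7 × 2428 / (2300 × 3253) = 0.0008764
20 log₁₀(0.0008764) = -61.15 dB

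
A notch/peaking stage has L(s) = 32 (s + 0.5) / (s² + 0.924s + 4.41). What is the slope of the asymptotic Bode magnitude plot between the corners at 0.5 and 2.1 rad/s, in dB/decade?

20 dB/decade

In this band the factors already past their corner are: zero at 0.5; net slope = 20 dB/decade.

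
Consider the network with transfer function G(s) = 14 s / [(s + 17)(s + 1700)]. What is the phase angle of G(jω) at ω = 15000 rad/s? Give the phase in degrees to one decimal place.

∠(j15000) = 90.00°
∠(j15000 + 17) = arctan(15000/17) = 89.94°
∠(j15000 + 1700) = arctan(15000/1700) = 83.53°
∠G(j15000) = 90.00° − (89.94° + 83.53°) = -83.47°

-83.5°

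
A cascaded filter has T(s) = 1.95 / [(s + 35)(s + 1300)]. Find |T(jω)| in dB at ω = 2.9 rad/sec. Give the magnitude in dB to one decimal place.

-87.4 dB

|j2.9 + 35| = √(2.9² + 35²) = 35.12
|j2.9 + 1300| = √(2.9² + 1300²) = 1300
|T(j2.9)| = 1.95 / (35.12 × 1300) = 4.2711e-05
20 log₁₀(4.2711e-05) = -87.39 dB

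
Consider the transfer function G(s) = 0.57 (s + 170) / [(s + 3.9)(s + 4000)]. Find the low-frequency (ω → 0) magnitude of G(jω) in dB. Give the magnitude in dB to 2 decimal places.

G(0) = 0.57 × 170 / (3.9 × 4000) = 0.0062115
20 log₁₀(0.0062115) = -44.136 dB

-44.14 dB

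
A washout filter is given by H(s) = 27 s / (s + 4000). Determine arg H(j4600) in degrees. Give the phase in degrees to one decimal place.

41.0°

∠(j4600) = 90.00°
∠(j4600 + 4000) = arctan(4600/4000) = 48.99°
∠H(j4600) = 90.00° − 48.99° = 41.01°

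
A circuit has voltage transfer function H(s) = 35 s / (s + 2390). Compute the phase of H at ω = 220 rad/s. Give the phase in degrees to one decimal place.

∠(j220) = 90.00°
∠(j220 + 2390) = arctan(220/2390) = 5.26°
∠H(j220) = 90.00° − 5.26° = 84.74°

84.7°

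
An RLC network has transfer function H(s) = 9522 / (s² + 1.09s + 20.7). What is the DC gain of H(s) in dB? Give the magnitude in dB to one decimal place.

H(0) = 9522 / 20.7 = 460
20 log₁₀(460) = 53.26 dB

53.3 dB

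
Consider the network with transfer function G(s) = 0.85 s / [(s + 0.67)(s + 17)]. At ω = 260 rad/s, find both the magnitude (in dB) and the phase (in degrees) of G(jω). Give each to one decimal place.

|j260| = 260
|j260 + 0.67| = √(260² + 0.67²) = 260
|j260 + 17| = √(260² + 17²) = 260.6
|G(j260)| = 0.85 × 260 / (260 × 260.6) = 0.0032623
20 log₁₀(0.0032623) = -49.73 dB
∠(j260) = 90.00°
∠(j260 + 0.67) = arctan(260/0.67) = 89.85°
∠(j260 + 17) = arctan(260/17) = 86.26°
∠G(j260) = 90.00° − (89.85° + 86.26°) = -86.11°

|G| = -49.7 dB, ∠G = -86.1°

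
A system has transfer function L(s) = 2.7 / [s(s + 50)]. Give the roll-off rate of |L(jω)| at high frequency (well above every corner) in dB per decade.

-40 dB/decade

With 0 zeros and 2 poles, the high-frequency asymptotic slope is 20 × (0 − 2) = -40 dB/decade.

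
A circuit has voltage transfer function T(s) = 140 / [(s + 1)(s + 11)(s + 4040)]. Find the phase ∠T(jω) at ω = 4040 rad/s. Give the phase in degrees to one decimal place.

∠(j4040 + 1) = arctan(4040/1) = 89.99°
∠(j4040 + 11) = arctan(4040/11) = 89.84°
∠(j4040 + 4040) = arctan(4040/4040) = 45.00°
∠T(j4040) = − (89.99° + 89.84° + 45.00°) = -224.83°

-224.8 deg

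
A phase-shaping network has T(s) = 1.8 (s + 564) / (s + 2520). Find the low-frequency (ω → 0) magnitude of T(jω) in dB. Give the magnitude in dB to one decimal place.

-7.9 dB

T(0) = 1.8 × 564 / 2520 = 0.40286
20 log₁₀(0.40286) = -7.90 dB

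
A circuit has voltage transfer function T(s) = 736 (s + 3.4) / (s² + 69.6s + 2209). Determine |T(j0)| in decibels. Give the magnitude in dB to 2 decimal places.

1.08 dB

T(0) = 736 × 3.4 / 2209 = 1.1328
20 log₁₀(1.1328) = 1.083 dB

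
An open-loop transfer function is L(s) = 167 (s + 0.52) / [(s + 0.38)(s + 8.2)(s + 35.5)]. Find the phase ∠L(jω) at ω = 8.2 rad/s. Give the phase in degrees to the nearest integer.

∠(j8.2 + 0.52) = arctan(8.2/0.52) = 86.37°
∠(j8.2 + 0.38) = arctan(8.2/0.38) = 87.35°
∠(j8.2 + 8.2) = arctan(8.2/8.2) = 45.00°
∠(j8.2 + 35.5) = arctan(8.2/35.5) = 13.01°
∠L(j8.2) = 86.37° − (87.35° + 45.00° + 13.01°) = -58.98°

-59°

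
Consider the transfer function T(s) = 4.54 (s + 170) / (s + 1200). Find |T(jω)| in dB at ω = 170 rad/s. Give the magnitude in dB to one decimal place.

-0.9 dB

|j170 + 170| = √(170² + 170²) = 240.4
|j170 + 1200| = √(170² + 1200²) = 1212
|T(j170)| = 4.54 × 240.4 / 1212 = 0.90058
20 log₁₀(0.90058) = -0.91 dB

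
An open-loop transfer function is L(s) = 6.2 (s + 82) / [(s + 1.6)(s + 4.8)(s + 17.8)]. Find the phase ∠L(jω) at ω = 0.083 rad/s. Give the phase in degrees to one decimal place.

-4.2 deg

∠(j0.083 + 82) = arctan(0.083/82) = 0.06°
∠(j0.083 + 1.6) = arctan(0.083/1.6) = 2.97°
∠(j0.083 + 4.8) = arctan(0.083/4.8) = 0.99°
∠(j0.083 + 17.8) = arctan(0.083/17.8) = 0.27°
∠L(j0.083) = 0.06° − (2.97° + 0.99° + 0.27°) = -4.17°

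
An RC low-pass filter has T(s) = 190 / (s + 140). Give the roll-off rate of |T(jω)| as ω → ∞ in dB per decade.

-20 dB/decade

With 0 zeros and 1 pole, the high-frequency asymptotic slope is 20 × (0 − 1) = -20 dB/decade.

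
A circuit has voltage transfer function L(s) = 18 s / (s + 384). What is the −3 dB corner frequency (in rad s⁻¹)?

For a single-pole high-pass, the −3 dB point is at the pole: ω = 384 rad s⁻¹.

384 rad s⁻¹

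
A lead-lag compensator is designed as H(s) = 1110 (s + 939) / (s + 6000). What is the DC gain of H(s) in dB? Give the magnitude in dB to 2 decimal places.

H(0) = 1110 × 939 / 6000 = 173.72
20 log₁₀(173.72) = 44.797 dB

44.80 dB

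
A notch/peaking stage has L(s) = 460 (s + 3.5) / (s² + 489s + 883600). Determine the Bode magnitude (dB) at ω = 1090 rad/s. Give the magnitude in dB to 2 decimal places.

-1.76 dB

|j1090 + 3.5| = √(1090² + 3.5²) = 1090
|(j1090)² + 489(j1090) + 883600| = |-3.045e+05 + j5.3301e+05| = 6.139e+05
|L(j1090)| = 460 × 1090 / 6.139e+05 = 0.81681
20 log₁₀(0.81681) = -1.758 dB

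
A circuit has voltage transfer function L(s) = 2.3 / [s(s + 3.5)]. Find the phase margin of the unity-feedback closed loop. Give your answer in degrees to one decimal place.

Gain crossover: |L(jω)| = 1 at ω ≈ 0.646 rad/s.
∠L(j0.646) = −90° − arctan(0.646/3.5) ≈ -100.46°
PM = 180° + (-100.46°) = 79.54°

79.5°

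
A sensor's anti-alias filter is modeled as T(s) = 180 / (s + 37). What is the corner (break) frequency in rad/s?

37 rad/s

The single real pole at s = −37 gives a corner at ω = 37 rad/s.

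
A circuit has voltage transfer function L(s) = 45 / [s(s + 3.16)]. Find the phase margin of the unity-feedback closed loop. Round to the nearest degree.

26°

Gain crossover: |L(jω)| = 1 at ω ≈ 6.35 rad/sec.
∠L(j6.35) = −90° − arctan(6.35/3.16) ≈ -153.53°
PM = 180° + (-153.53°) = 26.47°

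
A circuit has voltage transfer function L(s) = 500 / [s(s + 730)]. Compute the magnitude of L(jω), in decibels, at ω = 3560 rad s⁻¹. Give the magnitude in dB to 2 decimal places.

|j3560 + 730| = √(3560² + 730²) = 3634
|j3560| = 3560
|L(j3560)| = 500 / (3634 × 3560) = 3.8648e-05
20 log₁₀(3.8648e-05) = -88.257 dB

-88.26 dB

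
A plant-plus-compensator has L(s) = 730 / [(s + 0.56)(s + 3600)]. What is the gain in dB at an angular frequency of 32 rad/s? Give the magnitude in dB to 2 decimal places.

|j32 + 0.56| = √(32² + 0.56²) = 32
|j32 + 3600| = √(32² + 3600²) = 3600
|L(j32)| = 730 / (32 × 3600) = 0.0063356
20 log₁₀(0.0063356) = -43.964 dB

-43.96 dB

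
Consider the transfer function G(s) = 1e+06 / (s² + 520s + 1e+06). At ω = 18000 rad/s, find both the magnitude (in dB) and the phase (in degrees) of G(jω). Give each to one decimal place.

|G| = -50.2 dB, ∠G = -178.3°

|(j18000)² + 520(j18000) + 1e+06| = |-3.23e+08 + j9.36e+06| = 3.231e+08
|G(j18000)| = 1e+06 / 3.231e+08 = 0.0030947
20 log₁₀(0.0030947) = -50.19 dB
∠[(j18000)² + 520(j18000) + 1e+06] = ∠[-3.23e+08 + j9.36e+06] = 178.34°
∠G(j18000) = −178.34° = -178.34°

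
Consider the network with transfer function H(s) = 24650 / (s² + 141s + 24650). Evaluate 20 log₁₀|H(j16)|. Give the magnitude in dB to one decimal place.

0.1 dB

|(j16)² + 141(j16) + 24650| = |24394 + j2256| = 2.45e+04
|H(j16)| = 24650 / 2.45e+04 = 1.0062
20 log₁₀(1.0062) = 0.05 dB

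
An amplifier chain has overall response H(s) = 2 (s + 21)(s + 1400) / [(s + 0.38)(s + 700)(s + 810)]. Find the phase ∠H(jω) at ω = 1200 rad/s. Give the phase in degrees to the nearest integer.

-76°

∠(j1200 + 21) = arctan(1200/21) = 89.00°
∠(j1200 + 1400) = arctan(1200/1400) = 40.60°
∠(j1200 + 0.38) = arctan(1200/0.38) = 89.98°
∠(j1200 + 700) = arctan(1200/700) = 59.74°
∠(j1200 + 810) = arctan(1200/810) = 55.98°
∠H(j1200) = 89.00° + 40.60° − (89.98° + 59.74° + 55.98°) = -76.11°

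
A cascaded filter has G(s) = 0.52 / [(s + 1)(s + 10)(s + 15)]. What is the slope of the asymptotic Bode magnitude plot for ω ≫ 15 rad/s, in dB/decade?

-60 dB/decade

With 0 zeros and 3 poles, the high-frequency asymptotic slope is 20 × (0 − 3) = -60 dB/decade.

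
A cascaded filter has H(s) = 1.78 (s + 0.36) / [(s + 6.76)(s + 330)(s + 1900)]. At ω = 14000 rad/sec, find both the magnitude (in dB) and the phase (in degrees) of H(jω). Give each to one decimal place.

|j14000 + 0.36| = √(14000² + 0.36²) = 1.4e+04
|j14000 + 6.76| = √(14000² + 6.76²) = 1.4e+04
|j14000 + 330| = √(14000² + 330²) = 1.4e+04
|j14000 + 1900| = √(14000² + 1900²) = 1.413e+04
|H(j14000)| = 1.78 × 1.4e+04 / (1.4e+04 × 1.4e+04 × 1.413e+04) = 8.9966e-09
20 log₁₀(8.9966e-09) = -160.92 dB
∠(j14000 + 0.36) = arctan(14000/0.36) = 90.00°
∠(j14000 + 6.76) = arctan(14000/6.76) = 89.97°
∠(j14000 + 330) = arctan(14000/330) = 88.65°
∠(j14000 + 1900) = arctan(14000/1900) = 82.27°
∠H(j14000) = 90.00° − (89.97° + 88.65° + 82.27°) = -170.89°

|H| = -160.9 dB, ∠H = -170.9°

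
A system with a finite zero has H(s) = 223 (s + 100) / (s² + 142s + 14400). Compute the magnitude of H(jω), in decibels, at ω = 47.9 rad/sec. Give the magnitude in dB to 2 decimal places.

5.01 dB

|j47.9 + 100| = √(47.9² + 100²) = 110.9
|(j47.9)² + 142(j47.9) + 14400| = |12106 + j6801.8| = 1.389e+04
|H(j47.9)| = 223 × 110.9 / 1.389e+04 = 1.7807
20 log₁₀(1.7807) = 5.012 dB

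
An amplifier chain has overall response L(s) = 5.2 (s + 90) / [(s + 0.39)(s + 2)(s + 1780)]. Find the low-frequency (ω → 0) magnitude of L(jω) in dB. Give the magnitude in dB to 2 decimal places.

L(0) = 5.2 × 90 / (0.39 × 2 × 1780) = 0.33708
20 log₁₀(0.33708) = -9.445 dB

-9.45 dB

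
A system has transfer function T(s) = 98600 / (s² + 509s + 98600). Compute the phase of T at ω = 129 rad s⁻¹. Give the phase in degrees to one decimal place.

-38.7 deg

∠[(j129)² + 509(j129) + 98600] = ∠[81959 + j65661] = 38.70°
∠T(j129) = −38.70° = -38.70°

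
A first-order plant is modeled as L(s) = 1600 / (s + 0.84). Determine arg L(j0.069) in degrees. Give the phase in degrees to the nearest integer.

∠(j0.069 + 0.84) = arctan(0.069/0.84) = 4.70°
∠L(j0.069) = −4.70° = -4.70°

-5 deg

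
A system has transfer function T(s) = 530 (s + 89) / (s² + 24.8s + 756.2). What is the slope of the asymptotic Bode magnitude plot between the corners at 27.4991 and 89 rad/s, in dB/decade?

-40 dB/decade

In this band the factors already past their corner are: complex pole pair at ωₙ ≈ 27.5; net slope = -40 dB/decade.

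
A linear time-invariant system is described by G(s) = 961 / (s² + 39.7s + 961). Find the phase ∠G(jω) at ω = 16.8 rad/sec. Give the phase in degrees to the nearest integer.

∠[(j16.8)² + 39.7(j16.8) + 961] = ∠[678.76 + j666.96] = 44.50°
∠G(j16.8) = −44.50° = -44.50°

-44°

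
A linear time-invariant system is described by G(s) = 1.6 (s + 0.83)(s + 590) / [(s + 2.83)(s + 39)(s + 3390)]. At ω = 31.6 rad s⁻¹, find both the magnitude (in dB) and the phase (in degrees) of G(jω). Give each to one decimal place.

|j31.6 + 0.83| = √(31.6² + 0.83²) = 31.61
|j31.6 + 590| = √(31.6² + 590²) = 590.8
|j31.6 + 2.83| = √(31.6² + 2.83²) = 31.73
|j31.6 + 39| = √(31.6² + 39²) = 50.2
|j31.6 + 3390| = √(31.6² + 3390²) = 3390
|G(j31.6)| = 1.6 × 31.61 × 590.8 / (31.73 × 50.2 × 3390) = 0.0055351
20 log₁₀(0.0055351) = -45.14 dB
∠(j31.6 + 0.83) = arctan(31.6/0.83) = 88.50°
∠(j31.6 + 590) = arctan(31.6/590) = 3.07°
∠(j31.6 + 2.83) = arctan(31.6/2.83) = 84.88°
∠(j31.6 + 39) = arctan(31.6/39) = 39.02°
∠(j31.6 + 3390) = arctan(31.6/3390) = 0.53°
∠G(j31.6) = 88.50° + 3.07° − (84.88° + 39.02° + 0.53°) = -32.87°

|G| = -45.1 dB, ∠G = -32.9°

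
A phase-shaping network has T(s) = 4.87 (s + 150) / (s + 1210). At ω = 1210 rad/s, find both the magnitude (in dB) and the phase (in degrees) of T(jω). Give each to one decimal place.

|T| = 10.8 dB, ∠T = 37.9 deg

|j1210 + 150| = √(1210² + 150²) = 1219
|j1210 + 1210| = √(1210² + 1210²) = 1711
|T(j1210)| = 4.87 × 1219 / 1711 = 3.47
20 log₁₀(3.47) = 10.81 dB
∠(j1210 + 150) = arctan(1210/150) = 82.93°
∠(j1210 + 1210) = arctan(1210/1210) = 45.00°
∠T(j1210) = 82.93° − 45.00° = 37.93°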